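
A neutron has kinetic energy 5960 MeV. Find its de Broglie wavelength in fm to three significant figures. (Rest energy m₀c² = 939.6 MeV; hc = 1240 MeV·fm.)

λ = 0.181 fm

Total energy E = KE + m₀c² = 5960 + 939.6 = 6899.6 MeV.
(pc)² = E² − (m₀c²)² = (6899.6)² − (939.6)² = 4.672 × 10⁷ MeV², so pc = 6835 MeV.
λ = hc/(pc) = 1240 MeV·fm / 6835 MeV = 0.181 fm.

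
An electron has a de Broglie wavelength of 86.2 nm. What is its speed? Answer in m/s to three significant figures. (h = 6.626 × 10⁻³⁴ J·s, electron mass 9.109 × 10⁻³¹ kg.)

p = h/λ = 6.626 × 10⁻³⁴ / 8.620 × 10⁻⁸ = 7.687 × 10⁻²⁷ kg·m/s.
v = p/m = 7.687 × 10⁻²⁷ / 9.109 × 10⁻³¹ = 8.44 × 10³ m/s = 8440 m/s.

v = 8440 m/s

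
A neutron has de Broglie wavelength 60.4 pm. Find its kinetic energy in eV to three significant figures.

p = h/λ = 6.626 × 10⁻³⁴ / 6.040 × 10⁻¹¹ = 1.097 × 10⁻²³ kg·m/s.
KE = p²/(2m) = (1.097 × 10⁻²³)² / (2 × 1.675 × 10⁻²⁷) = 3.592 × 10⁻²⁰ J = 0.224 eV.

KE = 0.224 eV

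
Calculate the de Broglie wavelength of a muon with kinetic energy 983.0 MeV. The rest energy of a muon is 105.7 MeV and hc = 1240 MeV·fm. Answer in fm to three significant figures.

Total energy E = KE + m₀c² = 983.0 + 105.7 = 1088.7 MeV.
(pc)² = E² − (m₀c²)² = (1088.7)² − (105.7)² = 1.174 × 10⁶ MeV², so pc = 1084 MeV.
λ = hc/(pc) = 1240 MeV·fm / 1084 MeV = 1.14 fm.

λ = 1.14 fm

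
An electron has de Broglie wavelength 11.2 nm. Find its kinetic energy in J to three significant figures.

KE = 1.92 × 10⁻²¹ J

p = h/λ = 6.626 × 10⁻³⁴ / 1.120 × 10⁻⁸ = 5.916 × 10⁻²⁶ kg·m/s.
KE = p²/(2m) = (5.916 × 10⁻²⁶)² / (2 × 9.109 × 10⁻³¹) = 1.921 × 10⁻²¹ J = 1.92 × 10⁻²¹ J.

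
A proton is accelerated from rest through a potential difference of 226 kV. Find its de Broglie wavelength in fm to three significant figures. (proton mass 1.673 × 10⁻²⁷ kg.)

λ = 60.2 fm

KE = eV = 1.602 × 10⁻¹⁹ × 2.260 × 10⁵ = 3.621 × 10⁻¹⁴ J.
p = √(2mKE) = √(2 × 1.673 × 10⁻²⁷ × 3.621 × 10⁻¹⁴) = 1.101 × 10⁻²⁰ kg·m/s.
λ = h/p = 6.626 × 10⁻³⁴ / 1.101 × 10⁻²⁰ = 6.02 × 10⁻¹⁴ m = 60.2 fm.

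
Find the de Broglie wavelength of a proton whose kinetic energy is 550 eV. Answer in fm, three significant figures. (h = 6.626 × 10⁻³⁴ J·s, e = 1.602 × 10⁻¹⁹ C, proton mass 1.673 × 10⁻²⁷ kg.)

KE = 550 eV = 8.811 × 10⁻¹⁷ J.
p = √(2mKE) = √(2 × 1.673 × 10⁻²⁷ × 8.811 × 10⁻¹⁷) = 5.430 × 10⁻²² kg·m/s.
λ = h/p = 6.626 × 10⁻³⁴ / 5.430 × 10⁻²² = 1.22 × 10⁻¹² m = 1220 fm.

λ = 1220 fm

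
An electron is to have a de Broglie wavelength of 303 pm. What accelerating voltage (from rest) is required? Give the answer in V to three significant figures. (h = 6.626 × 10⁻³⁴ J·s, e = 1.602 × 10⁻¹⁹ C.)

V = 16.4 V

p = h/λ = 6.626 × 10⁻³⁴ / 3.030 × 10⁻¹⁰ = 2.187 × 10⁻²⁴ kg·m/s.
KE = p²/(2m) = 2.625 × 10⁻¹⁸ J.
V = KE/e = 2.625 × 10⁻¹⁸ / (1.602 × 10⁻¹⁹) = 16.4 V.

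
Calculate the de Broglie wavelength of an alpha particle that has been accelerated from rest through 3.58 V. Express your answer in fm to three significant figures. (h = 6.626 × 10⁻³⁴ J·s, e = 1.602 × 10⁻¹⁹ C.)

λ = 5370 fm

KE = 2eV = 2 × 1.602 × 10⁻¹⁹ × 3.580 = 1.147 × 10⁻¹⁸ J.
p = √(2mKE) = √(2 × 6.645 × 10⁻²⁷ × 1.147 × 10⁻¹⁸) = 1.235 × 10⁻²² kg·m/s.
λ = h/p = 6.626 × 10⁻³⁴ / 1.235 × 10⁻²² = 5.37 × 10⁻¹² m = 5370 fm.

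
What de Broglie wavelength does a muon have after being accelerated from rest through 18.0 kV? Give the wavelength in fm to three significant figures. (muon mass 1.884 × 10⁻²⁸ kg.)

KE = eV = 1.602 × 10⁻¹⁹ × 1.800 × 10⁴ = 2.884 × 10⁻¹⁵ J.
p = √(2mKE) = √(2 × 1.884 × 10⁻²⁸ × 2.884 × 10⁻¹⁵) = 1.042 × 10⁻²¹ kg·m/s.
λ = h/p = 6.626 × 10⁻³⁴ / 1.042 × 10⁻²¹ = 6.36 × 10⁻¹³ m = 636 fm.

λ = 636 fm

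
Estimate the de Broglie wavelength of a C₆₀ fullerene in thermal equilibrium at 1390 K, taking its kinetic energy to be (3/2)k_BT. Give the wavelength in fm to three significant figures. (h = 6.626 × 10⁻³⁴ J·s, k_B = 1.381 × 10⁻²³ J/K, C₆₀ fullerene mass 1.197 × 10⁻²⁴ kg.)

λ = 2520 fm

KE = (3/2)k_BT = 1.5 × 1.381 × 10⁻²³ × 1390 = 2.879 × 10⁻²⁰ J.
p = √(2mKE) = √(2 × 1.197 × 10⁻²⁴ × 2.879 × 10⁻²⁰) = 2.625 × 10⁻²² kg·m/s.
λ = h/p = 2.52 × 10⁻¹² m = 2520 fm.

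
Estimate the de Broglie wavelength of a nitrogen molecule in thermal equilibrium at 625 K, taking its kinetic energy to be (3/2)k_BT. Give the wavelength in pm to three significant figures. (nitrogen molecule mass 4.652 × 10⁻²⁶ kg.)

KE = (3/2)k_BT = 1.5 × 1.381 × 10⁻²³ × 625 = 1.295 × 10⁻²⁰ J.
p = √(2mKE) = √(2 × 4.652 × 10⁻²⁶ × 1.295 × 10⁻²⁰) = 3.471 × 10⁻²³ kg·m/s.
λ = h/p = 1.91 × 10⁻¹¹ m = 19.1 pm.

λ = 19.1 pm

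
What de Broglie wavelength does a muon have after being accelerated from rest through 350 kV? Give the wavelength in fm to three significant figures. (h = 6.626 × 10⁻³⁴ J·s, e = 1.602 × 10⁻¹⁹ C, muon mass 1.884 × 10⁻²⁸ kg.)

KE = eV = 1.602 × 10⁻¹⁹ × 3.500 × 10⁵ = 5.607 × 10⁻¹⁴ J.
p = √(2mKE) = √(2 × 1.884 × 10⁻²⁸ × 5.607 × 10⁻¹⁴) = 4.596 × 10⁻²¹ kg·m/s.
λ = h/p = 6.626 × 10⁻³⁴ / 4.596 × 10⁻²¹ = 1.44 × 10⁻¹³ m = 144 fm.

λ = 144 fm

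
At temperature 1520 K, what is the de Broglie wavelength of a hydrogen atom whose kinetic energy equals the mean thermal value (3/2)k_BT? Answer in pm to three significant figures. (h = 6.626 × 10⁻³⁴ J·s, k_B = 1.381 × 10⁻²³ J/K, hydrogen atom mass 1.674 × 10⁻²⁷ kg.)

λ = 64.5 pm

KE = (3/2)k_BT = 1.5 × 1.381 × 10⁻²³ × 1520 = 3.149 × 10⁻²⁰ J.
p = √(2mKE) = √(2 × 1.674 × 10⁻²⁷ × 3.149 × 10⁻²⁰) = 1.027 × 10⁻²³ kg·m/s.
λ = h/p = 6.45 × 10⁻¹¹ m = 64.5 pm.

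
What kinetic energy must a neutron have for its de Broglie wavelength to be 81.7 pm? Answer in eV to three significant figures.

KE = 0.123 eV

p = h/λ = 6.626 × 10⁻³⁴ / 8.170 × 10⁻¹¹ = 8.110 × 10⁻²⁴ kg·m/s.
KE = p²/(2m) = (8.110 × 10⁻²⁴)² / (2 × 1.675 × 10⁻²⁷) = 1.963 × 10⁻²⁰ J = 0.123 eV.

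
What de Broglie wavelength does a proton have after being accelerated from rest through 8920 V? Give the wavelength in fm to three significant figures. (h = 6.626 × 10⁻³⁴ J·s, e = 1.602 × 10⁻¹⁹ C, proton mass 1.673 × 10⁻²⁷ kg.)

λ = 303 fm

KE = eV = 1.602 × 10⁻¹⁹ × 8920 = 1.429 × 10⁻¹⁵ J.
p = √(2mKE) = √(2 × 1.673 × 10⁻²⁷ × 1.429 × 10⁻¹⁵) = 2.187 × 10⁻²¹ kg·m/s.
λ = h/p = 6.626 × 10⁻³⁴ / 2.187 × 10⁻²¹ = 3.03 × 10⁻¹³ m = 303 fm.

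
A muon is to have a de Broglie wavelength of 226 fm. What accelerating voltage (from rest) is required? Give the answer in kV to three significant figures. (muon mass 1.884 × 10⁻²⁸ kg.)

V = 142 kV

p = h/λ = 6.626 × 10⁻³⁴ / 2.260 × 10⁻¹³ = 2.932 × 10⁻²¹ kg·m/s.
KE = p²/(2m) = 2.281 × 10⁻¹⁴ J.
V = KE/e = 2.281 × 10⁻¹⁴ / (1.602 × 10⁻¹⁹) = 142 kV.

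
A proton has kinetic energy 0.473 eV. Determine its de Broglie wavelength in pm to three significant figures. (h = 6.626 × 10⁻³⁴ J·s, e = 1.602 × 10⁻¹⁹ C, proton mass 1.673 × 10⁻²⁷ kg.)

KE = 0.473 eV = 7.577 × 10⁻²⁰ J.
p = √(2mKE) = √(2 × 1.673 × 10⁻²⁷ × 7.577 × 10⁻²⁰) = 1.592 × 10⁻²³ kg·m/s.
λ = h/p = 6.626 × 10⁻³⁴ / 1.592 × 10⁻²³ = 4.16 × 10⁻¹¹ m = 41.6 pm.

λ = 41.6 pm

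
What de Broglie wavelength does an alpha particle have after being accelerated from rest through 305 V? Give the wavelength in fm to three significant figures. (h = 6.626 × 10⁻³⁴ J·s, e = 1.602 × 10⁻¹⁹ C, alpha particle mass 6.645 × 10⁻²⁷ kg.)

λ = 581 fm

KE = 2eV = 2 × 1.602 × 10⁻¹⁹ × 305.0 = 9.772 × 10⁻¹⁷ J.
p = √(2mKE) = √(2 × 6.645 × 10⁻²⁷ × 9.772 × 10⁻¹⁷) = 1.140 × 10⁻²¹ kg·m/s.
λ = h/p = 6.626 × 10⁻³⁴ / 1.140 × 10⁻²¹ = 5.81 × 10⁻¹³ m = 581 fm.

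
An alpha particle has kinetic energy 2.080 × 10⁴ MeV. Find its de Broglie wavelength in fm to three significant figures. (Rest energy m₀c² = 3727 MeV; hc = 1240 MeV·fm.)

λ = 0.0512 fm

Total energy E = KE + m₀c² = 2.080 × 10⁴ + 3727 = 24527 MeV.
(pc)² = E² − (m₀c²)² = (24527)² − (3727)² = 5.877 × 10⁸ MeV², so pc = 2.424 × 10⁴ MeV.
λ = hc/(pc) = 1240 MeV·fm / 2.424 × 10⁴ MeV = 0.0512 fm.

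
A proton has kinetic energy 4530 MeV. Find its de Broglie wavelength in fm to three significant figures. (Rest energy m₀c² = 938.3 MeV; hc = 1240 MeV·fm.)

Total energy E = KE + m₀c² = 4530 + 938.3 = 5468.3 MeV.
(pc)² = E² − (m₀c²)² = (5468.3)² − (938.3)² = 2.902 × 10⁷ MeV², so pc = 5387 MeV.
λ = hc/(pc) = 1240 MeV·fm / 5387 MeV = 0.230 fm.

λ = 0.230 fm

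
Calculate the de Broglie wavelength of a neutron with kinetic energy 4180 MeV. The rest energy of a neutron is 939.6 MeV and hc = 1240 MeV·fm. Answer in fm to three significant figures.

λ = 0.246 fm

Total energy E = KE + m₀c² = 4180 + 939.6 = 5119.6 MeV.
(pc)² = E² − (m₀c²)² = (5119.6)² − (939.6)² = 2.533 × 10⁷ MeV², so pc = 5033 MeV.
λ = hc/(pc) = 1240 MeV·fm / 5033 MeV = 0.246 fm.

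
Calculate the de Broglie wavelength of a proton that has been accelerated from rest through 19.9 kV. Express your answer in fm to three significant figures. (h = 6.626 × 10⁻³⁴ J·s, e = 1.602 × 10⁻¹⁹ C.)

λ = 203 fm

KE = eV = 1.602 × 10⁻¹⁹ × 1.990 × 10⁴ = 3.188 × 10⁻¹⁵ J.
p = √(2mKE) = √(2 × 1.673 × 10⁻²⁷ × 3.188 × 10⁻¹⁵) = 3.266 × 10⁻²¹ kg·m/s.
λ = h/p = 6.626 × 10⁻³⁴ / 3.266 × 10⁻²¹ = 2.03 × 10⁻¹³ m = 203 fm.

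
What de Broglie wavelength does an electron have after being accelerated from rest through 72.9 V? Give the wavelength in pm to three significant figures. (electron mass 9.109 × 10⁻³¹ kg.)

λ = 144 pm

KE = eV = 1.602 × 10⁻¹⁹ × 72.90 = 1.168 × 10⁻¹⁷ J.
p = √(2mKE) = √(2 × 9.109 × 10⁻³¹ × 1.168 × 10⁻¹⁷) = 4.613 × 10⁻²⁴ kg·m/s.
λ = h/p = 6.626 × 10⁻³⁴ / 4.613 × 10⁻²⁴ = 1.44 × 10⁻¹⁰ m = 144 pm.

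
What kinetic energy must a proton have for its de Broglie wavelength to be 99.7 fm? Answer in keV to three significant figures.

KE = 82.4 keV

p = h/λ = 6.626 × 10⁻³⁴ / 9.970 × 10⁻¹⁴ = 6.646 × 10⁻²¹ kg·m/s.
KE = p²/(2m) = (6.646 × 10⁻²¹)² / (2 × 1.673 × 10⁻²⁷) = 1.320 × 10⁻¹⁴ J = 82.4 keV.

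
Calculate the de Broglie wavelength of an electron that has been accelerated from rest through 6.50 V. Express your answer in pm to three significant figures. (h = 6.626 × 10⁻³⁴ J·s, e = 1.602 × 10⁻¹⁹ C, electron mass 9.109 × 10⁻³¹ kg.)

λ = 481 pm

KE = eV = 1.602 × 10⁻¹⁹ × 6.500 = 1.041 × 10⁻¹⁸ J.
p = √(2mKE) = √(2 × 9.109 × 10⁻³¹ × 1.041 × 10⁻¹⁸) = 1.377 × 10⁻²⁴ kg·m/s.
λ = h/p = 6.626 × 10⁻³⁴ / 1.377 × 10⁻²⁴ = 4.81 × 10⁻¹⁰ m = 481 pm.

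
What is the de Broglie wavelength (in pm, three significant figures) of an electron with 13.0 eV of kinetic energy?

KE = 13.0 eV = 2.083 × 10⁻¹⁸ J.
p = √(2mKE) = √(2 × 9.109 × 10⁻³¹ × 2.083 × 10⁻¹⁸) = 1.948 × 10⁻²⁴ kg·m/s.
λ = h/p = 6.626 × 10⁻³⁴ / 1.948 × 10⁻²⁴ = 3.40 × 10⁻¹⁰ m = 340 pm.

λ = 340 pm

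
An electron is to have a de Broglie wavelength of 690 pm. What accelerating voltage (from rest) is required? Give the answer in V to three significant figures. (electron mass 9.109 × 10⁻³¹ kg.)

V = 3.16 V

p = h/λ = 6.626 × 10⁻³⁴ / 6.900 × 10⁻¹⁰ = 9.603 × 10⁻²⁵ kg·m/s.
KE = p²/(2m) = 5.062 × 10⁻¹⁹ J.
V = KE/e = 5.062 × 10⁻¹⁹ / (1.602 × 10⁻¹⁹) = 3.16 V.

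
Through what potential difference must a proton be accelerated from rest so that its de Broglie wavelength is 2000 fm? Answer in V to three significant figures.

p = h/λ = 6.626 × 10⁻³⁴ / 2.000 × 10⁻¹² = 3.313 × 10⁻²² kg·m/s.
KE = p²/(2m) = 3.280 × 10⁻¹⁷ J.
V = KE/e = 3.280 × 10⁻¹⁷ / (1.602 × 10⁻¹⁹) = 205 V.

V = 205 V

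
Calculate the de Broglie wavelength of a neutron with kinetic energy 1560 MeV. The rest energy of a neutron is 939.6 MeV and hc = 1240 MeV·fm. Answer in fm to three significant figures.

Total energy E = KE + m₀c² = 1560 + 939.6 = 2499.6 MeV.
(pc)² = E² − (m₀c²)² = (2499.6)² − (939.6)² = 5.365 × 10⁶ MeV², so pc = 2316 MeV.
λ = hc/(pc) = 1240 MeV·fm / 2316 MeV = 0.535 fm.

λ = 0.535 fm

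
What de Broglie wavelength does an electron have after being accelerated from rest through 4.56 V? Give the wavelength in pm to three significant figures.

λ = 574 pm

KE = eV = 1.602 × 10⁻¹⁹ × 4.560 = 7.305 × 10⁻¹⁹ J.
p = √(2mKE) = √(2 × 9.109 × 10⁻³¹ × 7.305 × 10⁻¹⁹) = 1.154 × 10⁻²⁴ kg·m/s.
λ = h/p = 6.626 × 10⁻³⁴ / 1.154 × 10⁻²⁴ = 5.74 × 10⁻¹⁰ m = 574 pm.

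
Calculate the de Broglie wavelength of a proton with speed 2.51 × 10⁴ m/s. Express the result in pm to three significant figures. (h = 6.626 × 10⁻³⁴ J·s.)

p = mv = 1.673 × 10⁻²⁷ × 2.51 × 10⁴ = 4.199 × 10⁻²³ kg·m/s.
λ = h/p = 6.626 × 10⁻³⁴ / 4.199 × 10⁻²³ = 1.58 × 10⁻¹¹ m = 15.8 pm.

λ = 15.8 pm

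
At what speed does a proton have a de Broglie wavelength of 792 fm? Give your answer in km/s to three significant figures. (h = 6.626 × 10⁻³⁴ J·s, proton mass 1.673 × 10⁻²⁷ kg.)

v = 500 km/s

p = h/λ = 6.626 × 10⁻³⁴ / 7.920 × 10⁻¹³ = 8.366 × 10⁻²² kg·m/s.
v = p/m = 8.366 × 10⁻²² / 1.673 × 10⁻²⁷ = 5.00 × 10⁵ m/s = 500 km/s.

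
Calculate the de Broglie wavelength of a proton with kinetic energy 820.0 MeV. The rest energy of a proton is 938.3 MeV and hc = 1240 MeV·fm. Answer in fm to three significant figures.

λ = 0.834 fm

Total energy E = KE + m₀c² = 820.0 + 938.3 = 1758.3 MeV.
(pc)² = E² − (m₀c²)² = (1758.3)² − (938.3)² = 2.211 × 10⁶ MeV², so pc = 1487 MeV.
λ = hc/(pc) = 1240 MeV·fm / 1487 MeV = 0.834 fm.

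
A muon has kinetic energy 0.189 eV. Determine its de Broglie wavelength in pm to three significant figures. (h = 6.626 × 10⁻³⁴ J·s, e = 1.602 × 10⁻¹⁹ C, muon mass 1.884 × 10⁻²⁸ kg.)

KE = 0.189 eV = 3.028 × 10⁻²⁰ J.
p = √(2mKE) = √(2 × 1.884 × 10⁻²⁸ × 3.028 × 10⁻²⁰) = 3.378 × 10⁻²⁴ kg·m/s.
λ = h/p = 6.626 × 10⁻³⁴ / 3.378 × 10⁻²⁴ = 1.96 × 10⁻¹⁰ m = 196 pm.

λ = 196 pm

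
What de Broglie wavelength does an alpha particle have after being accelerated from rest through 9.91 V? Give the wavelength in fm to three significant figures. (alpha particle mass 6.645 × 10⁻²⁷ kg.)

λ = 3230 fm

KE = 2eV = 2 × 1.602 × 10⁻¹⁹ × 9.910 = 3.175 × 10⁻¹⁸ J.
p = √(2mKE) = √(2 × 6.645 × 10⁻²⁷ × 3.175 × 10⁻¹⁸) = 2.054 × 10⁻²² kg·m/s.
λ = h/p = 6.626 × 10⁻³⁴ / 2.054 × 10⁻²² = 3.23 × 10⁻¹² m = 3230 fm.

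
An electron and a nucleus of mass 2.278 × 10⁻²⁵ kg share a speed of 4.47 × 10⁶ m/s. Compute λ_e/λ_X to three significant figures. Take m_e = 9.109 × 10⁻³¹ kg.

λ_e/λ_X = 2.50 × 10⁵

At fixed v, p = mv so λ = h/(mv) ∝ 1/m.
λ_e/λ_X = m_X/m_e = 2.278 × 10⁻²⁵/9.109 × 10⁻³¹ = 2.50 × 10⁵.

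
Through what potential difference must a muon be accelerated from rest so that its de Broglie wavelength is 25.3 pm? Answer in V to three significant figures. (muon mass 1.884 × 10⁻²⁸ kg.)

p = h/λ = 6.626 × 10⁻³⁴ / 2.530 × 10⁻¹¹ = 2.619 × 10⁻²³ kg·m/s.
KE = p²/(2m) = 1.820 × 10⁻¹⁸ J.
V = KE/e = 1.820 × 10⁻¹⁸ / (1.602 × 10⁻¹⁹) = 11.4 V.

V = 11.4 V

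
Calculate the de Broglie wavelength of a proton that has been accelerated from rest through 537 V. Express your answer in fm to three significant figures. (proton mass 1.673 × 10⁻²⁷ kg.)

KE = eV = 1.602 × 10⁻¹⁹ × 537.0 = 8.603 × 10⁻¹⁷ J.
p = √(2mKE) = √(2 × 1.673 × 10⁻²⁷ × 8.603 × 10⁻¹⁷) = 5.365 × 10⁻²² kg·m/s.
λ = h/p = 6.626 × 10⁻³⁴ / 5.365 × 10⁻²² = 1.24 × 10⁻¹² m = 1240 fm.

λ = 1240 fm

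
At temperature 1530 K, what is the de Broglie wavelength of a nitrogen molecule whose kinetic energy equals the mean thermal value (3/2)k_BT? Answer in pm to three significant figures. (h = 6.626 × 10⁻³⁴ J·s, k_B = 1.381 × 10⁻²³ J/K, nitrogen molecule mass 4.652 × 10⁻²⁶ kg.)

KE = (3/2)k_BT = 1.5 × 1.381 × 10⁻²³ × 1530 = 3.169 × 10⁻²⁰ J.
p = √(2mKE) = √(2 × 4.652 × 10⁻²⁶ × 3.169 × 10⁻²⁰) = 5.430 × 10⁻²³ kg·m/s.
λ = h/p = 1.22 × 10⁻¹¹ m = 12.2 pm.

λ = 12.2 pm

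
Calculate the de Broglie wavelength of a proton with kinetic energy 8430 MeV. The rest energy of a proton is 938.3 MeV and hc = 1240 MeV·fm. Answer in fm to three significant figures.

λ = 0.133 fm

Total energy E = KE + m₀c² = 8430 + 938.3 = 9368.3 MeV.
(pc)² = E² − (m₀c²)² = (9368.3)² − (938.3)² = 8.688 × 10⁷ MeV², so pc = 9321 MeV.
λ = hc/(pc) = 1240 MeV·fm / 9321 MeV = 0.133 fm.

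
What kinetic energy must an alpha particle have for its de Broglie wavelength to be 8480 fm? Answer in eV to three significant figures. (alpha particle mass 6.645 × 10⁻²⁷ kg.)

p = h/λ = 6.626 × 10⁻³⁴ / 8.480 × 10⁻¹² = 7.814 × 10⁻²³ kg·m/s.
KE = p²/(2m) = (7.814 × 10⁻²³)² / (2 × 6.645 × 10⁻²⁷) = 4.594 × 10⁻¹⁹ J = 2.87 eV.

KE = 2.87 eV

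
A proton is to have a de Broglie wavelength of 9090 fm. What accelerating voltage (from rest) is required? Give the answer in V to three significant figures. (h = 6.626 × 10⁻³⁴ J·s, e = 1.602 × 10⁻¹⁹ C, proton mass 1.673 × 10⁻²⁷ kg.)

p = h/λ = 6.626 × 10⁻³⁴ / 9.090 × 10⁻¹² = 7.289 × 10⁻²³ kg·m/s.
KE = p²/(2m) = 1.588 × 10⁻¹⁸ J.
V = KE/e = 1.588 × 10⁻¹⁸ / (1.602 × 10⁻¹⁹) = 9.91 V.

V = 9.91 V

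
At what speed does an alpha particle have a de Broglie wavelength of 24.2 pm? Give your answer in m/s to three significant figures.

v = 4120 m/s

p = h/λ = 6.626 × 10⁻³⁴ / 2.420 × 10⁻¹¹ = 2.738 × 10⁻²³ kg·m/s.
v = p/m = 2.738 × 10⁻²³ / 6.645 × 10⁻²⁷ = 4.12 × 10³ m/s = 4120 m/s.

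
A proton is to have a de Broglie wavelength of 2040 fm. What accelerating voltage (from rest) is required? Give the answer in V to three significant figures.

V = 197 V

p = h/λ = 6.626 × 10⁻³⁴ / 2.040 × 10⁻¹² = 3.248 × 10⁻²² kg·m/s.
KE = p²/(2m) = 3.153 × 10⁻¹⁷ J.
V = KE/e = 3.153 × 10⁻¹⁷ / (1.602 × 10⁻¹⁹) = 197 V.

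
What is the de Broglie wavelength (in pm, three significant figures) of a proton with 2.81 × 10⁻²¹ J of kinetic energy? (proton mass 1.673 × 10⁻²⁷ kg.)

p = √(2mKE) = √(2 × 1.673 × 10⁻²⁷ × 2.810 × 10⁻²¹) = 3.066 × 10⁻²⁴ kg·m/s.
λ = h/p = 6.626 × 10⁻³⁴ / 3.066 × 10⁻²⁴ = 2.16 × 10⁻¹⁰ m = 216 pm.

λ = 216 pm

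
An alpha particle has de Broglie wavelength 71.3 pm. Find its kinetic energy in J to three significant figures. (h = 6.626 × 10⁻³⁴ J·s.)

p = h/λ = 6.626 × 10⁻³⁴ / 7.130 × 10⁻¹¹ = 9.293 × 10⁻²⁴ kg·m/s.
KE = p²/(2m) = (9.293 × 10⁻²⁴)² / (2 × 6.645 × 10⁻²⁷) = 6.498 × 10⁻²¹ J = 6.50 × 10⁻²¹ J.

KE = 6.50 × 10⁻²¹ J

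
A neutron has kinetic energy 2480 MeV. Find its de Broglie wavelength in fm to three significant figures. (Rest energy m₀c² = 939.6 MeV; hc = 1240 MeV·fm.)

λ = 0.377 fm

Total energy E = KE + m₀c² = 2480 + 939.6 = 3419.6 MeV.
(pc)² = E² − (m₀c²)² = (3419.6)² − (939.6)² = 1.081 × 10⁷ MeV², so pc = 3288 MeV.
λ = hc/(pc) = 1240 MeV·fm / 3288 MeV = 0.377 fm.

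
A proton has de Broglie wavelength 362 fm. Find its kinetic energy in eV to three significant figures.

KE = 6250 eV

p = h/λ = 6.626 × 10⁻³⁴ / 3.620 × 10⁻¹³ = 1.830 × 10⁻²¹ kg·m/s.
KE = p²/(2m) = (1.830 × 10⁻²¹)² / (2 × 1.673 × 10⁻²⁷) = 1.001 × 10⁻¹⁵ J = 6250 eV.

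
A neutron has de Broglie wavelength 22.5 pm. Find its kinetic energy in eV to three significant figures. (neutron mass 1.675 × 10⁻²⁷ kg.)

KE = 1.62 eV

p = h/λ = 6.626 × 10⁻³⁴ / 2.250 × 10⁻¹¹ = 2.945 × 10⁻²³ kg·m/s.
KE = p²/(2m) = (2.945 × 10⁻²³)² / (2 × 1.675 × 10⁻²⁷) = 2.589 × 10⁻¹⁹ J = 1.62 eV.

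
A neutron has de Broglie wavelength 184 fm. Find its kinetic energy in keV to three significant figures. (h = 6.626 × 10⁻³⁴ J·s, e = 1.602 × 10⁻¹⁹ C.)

KE = 24.2 keV

p = h/λ = 6.626 × 10⁻³⁴ / 1.840 × 10⁻¹³ = 3.601 × 10⁻²¹ kg·m/s.
KE = p²/(2m) = (3.601 × 10⁻²¹)² / (2 × 1.675 × 10⁻²⁷) = 3.871 × 10⁻¹⁵ J = 24.2 keV.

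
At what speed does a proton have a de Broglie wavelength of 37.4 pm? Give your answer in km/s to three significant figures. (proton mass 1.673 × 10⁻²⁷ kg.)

v = 10.6 km/s

p = h/λ = 6.626 × 10⁻³⁴ / 3.740 × 10⁻¹¹ = 1.772 × 10⁻²³ kg·m/s.
v = p/m = 1.772 × 10⁻²³ / 1.673 × 10⁻²⁷ = 1.06 × 10⁴ m/s = 10.6 km/s.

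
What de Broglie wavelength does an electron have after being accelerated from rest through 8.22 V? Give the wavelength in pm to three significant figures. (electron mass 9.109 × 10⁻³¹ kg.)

KE = eV = 1.602 × 10⁻¹⁹ × 8.220 = 1.317 × 10⁻¹⁸ J.
p = √(2mKE) = √(2 × 9.109 × 10⁻³¹ × 1.317 × 10⁻¹⁸) = 1.549 × 10⁻²⁴ kg·m/s.
λ = h/p = 6.626 × 10⁻³⁴ / 1.549 × 10⁻²⁴ = 4.28 × 10⁻¹⁰ m = 428 pm.

λ = 428 pm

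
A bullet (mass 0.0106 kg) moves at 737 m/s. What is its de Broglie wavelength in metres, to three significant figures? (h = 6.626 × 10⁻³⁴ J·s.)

p = mv = 0.0106 × 737 = 7.812 kg·m/s.
λ = h/p = 6.626 × 10⁻³⁴ / 7.812 = 8.48 × 10⁻³⁵ m.

λ = 8.48 × 10⁻³⁵ m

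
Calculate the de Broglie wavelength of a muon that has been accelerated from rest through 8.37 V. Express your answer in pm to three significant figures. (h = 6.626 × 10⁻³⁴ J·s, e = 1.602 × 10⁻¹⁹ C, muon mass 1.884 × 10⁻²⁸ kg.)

λ = 29.5 pm

KE = eV = 1.602 × 10⁻¹⁹ × 8.370 = 1.341 × 10⁻¹⁸ J.
p = √(2mKE) = √(2 × 1.884 × 10⁻²⁸ × 1.341 × 10⁻¹⁸) = 2.248 × 10⁻²³ kg·m/s.
λ = h/p = 6.626 × 10⁻³⁴ / 2.248 × 10⁻²³ = 2.95 × 10⁻¹¹ m = 29.5 pm.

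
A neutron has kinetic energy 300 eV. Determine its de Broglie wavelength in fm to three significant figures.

KE = 300 eV = 4.806 × 10⁻¹⁷ J.
p = √(2mKE) = √(2 × 1.675 × 10⁻²⁷ × 4.806 × 10⁻¹⁷) = 4.012 × 10⁻²² kg·m/s.
λ = h/p = 6.626 × 10⁻³⁴ / 4.012 × 10⁻²² = 1.65 × 10⁻¹² m = 1650 fm.

λ = 1650 fm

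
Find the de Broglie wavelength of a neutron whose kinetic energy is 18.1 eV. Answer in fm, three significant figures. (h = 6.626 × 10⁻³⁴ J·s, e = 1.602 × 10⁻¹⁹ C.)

λ = 6720 fm

KE = 18.1 eV = 2.900 × 10⁻¹⁸ J.
p = √(2mKE) = √(2 × 1.675 × 10⁻²⁷ × 2.900 × 10⁻¹⁸) = 9.856 × 10⁻²³ kg·m/s.
λ = h/p = 6.626 × 10⁻³⁴ / 9.856 × 10⁻²³ = 6.72 × 10⁻¹² m = 6720 fm.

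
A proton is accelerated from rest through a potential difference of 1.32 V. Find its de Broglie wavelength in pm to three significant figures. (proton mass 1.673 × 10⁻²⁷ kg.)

λ = 24.9 pm

KE = eV = 1.602 × 10⁻¹⁹ × 1.320 = 2.115 × 10⁻¹⁹ J.
p = √(2mKE) = √(2 × 1.673 × 10⁻²⁷ × 2.115 × 10⁻¹⁹) = 2.660 × 10⁻²³ kg·m/s.
λ = h/p = 6.626 × 10⁻³⁴ / 2.660 × 10⁻²³ = 2.49 × 10⁻¹¹ m = 24.9 pm.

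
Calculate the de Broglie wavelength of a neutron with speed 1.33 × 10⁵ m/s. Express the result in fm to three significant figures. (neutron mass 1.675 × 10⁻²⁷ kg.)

λ = 2970 fm

p = mv = 1.675 × 10⁻²⁷ × 1.33 × 10⁵ = 2.228 × 10⁻²² kg·m/s.
λ = h/p = 6.626 × 10⁻³⁴ / 2.228 × 10⁻²² = 2.97 × 10⁻¹² m = 2970 fm.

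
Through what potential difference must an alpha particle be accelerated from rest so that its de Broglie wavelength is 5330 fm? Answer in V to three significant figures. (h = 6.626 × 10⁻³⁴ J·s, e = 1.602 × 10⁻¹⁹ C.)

p = h/λ = 6.626 × 10⁻³⁴ / 5.330 × 10⁻¹² = 1.243 × 10⁻²² kg·m/s.
KE = p²/(2m) = 1.163 × 10⁻¹⁸ J.
V = KE/2e = 1.163 × 10⁻¹⁸ / (2 × 1.602 × 10⁻¹⁹) = 3.63 V.

V = 3.63 V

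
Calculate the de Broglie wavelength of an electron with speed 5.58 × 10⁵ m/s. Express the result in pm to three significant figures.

p = mv = 9.109 × 10⁻³¹ × 5.58 × 10⁵ = 5.083 × 10⁻²⁵ kg·m/s.
λ = h/p = 6.626 × 10⁻³⁴ / 5.083 × 10⁻²⁵ = 1.30 × 10⁻⁹ m = 1300 pm.

λ = 1300 pm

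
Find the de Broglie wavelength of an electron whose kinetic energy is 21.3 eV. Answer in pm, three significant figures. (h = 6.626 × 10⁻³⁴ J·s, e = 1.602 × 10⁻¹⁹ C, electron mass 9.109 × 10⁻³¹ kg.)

λ = 266 pm

KE = 21.3 eV = 3.412 × 10⁻¹⁸ J.
p = √(2mKE) = √(2 × 9.109 × 10⁻³¹ × 3.412 × 10⁻¹⁸) = 2.493 × 10⁻²⁴ kg·m/s.
λ = h/p = 6.626 × 10⁻³⁴ / 2.493 × 10⁻²⁴ = 2.66 × 10⁻¹⁰ m = 266 pm.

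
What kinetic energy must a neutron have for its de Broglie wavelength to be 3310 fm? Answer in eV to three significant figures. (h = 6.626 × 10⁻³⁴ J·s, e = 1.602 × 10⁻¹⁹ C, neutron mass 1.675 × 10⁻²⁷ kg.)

p = h/λ = 6.626 × 10⁻³⁴ / 3.310 × 10⁻¹² = 2.002 × 10⁻²² kg·m/s.
KE = p²/(2m) = (2.002 × 10⁻²²)² / (2 × 1.675 × 10⁻²⁷) = 1.196 × 10⁻¹⁷ J = 74.7 eV.

KE = 74.7 eV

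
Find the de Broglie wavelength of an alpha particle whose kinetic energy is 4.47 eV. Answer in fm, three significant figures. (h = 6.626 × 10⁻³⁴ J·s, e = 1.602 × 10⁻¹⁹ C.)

KE = 4.47 eV = 7.161 × 10⁻¹⁹ J.
p = √(2mKE) = √(2 × 6.645 × 10⁻²⁷ × 7.161 × 10⁻¹⁹) = 9.755 × 10⁻²³ kg·m/s.
λ = h/p = 6.626 × 10⁻³⁴ / 9.755 × 10⁻²³ = 6.79 × 10⁻¹² m = 6790 fm.

λ = 6790 fm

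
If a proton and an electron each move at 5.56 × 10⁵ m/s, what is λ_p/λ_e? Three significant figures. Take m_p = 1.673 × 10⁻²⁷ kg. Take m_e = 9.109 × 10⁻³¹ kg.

λ_p/λ_e = 5.44 × 10⁻⁴

At fixed v, p = mv so λ = h/(mv) ∝ 1/m.
λ_p/λ_e = m_e/m_p = 9.109 × 10⁻³¹/1.673 × 10⁻²⁷ = 5.44 × 10⁻⁴.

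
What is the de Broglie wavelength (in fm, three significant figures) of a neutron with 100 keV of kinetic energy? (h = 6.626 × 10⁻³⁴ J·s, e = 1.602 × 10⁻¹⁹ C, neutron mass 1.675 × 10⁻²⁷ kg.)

KE = 100 keV = 1.602 × 10⁻¹⁴ J.
p = √(2mKE) = √(2 × 1.675 × 10⁻²⁷ × 1.602 × 10⁻¹⁴) = 7.326 × 10⁻²¹ kg·m/s.
λ = h/p = 6.626 × 10⁻³⁴ / 7.326 × 10⁻²¹ = 9.04 × 10⁻¹⁴ m = 90.4 fm.

λ = 90.4 fm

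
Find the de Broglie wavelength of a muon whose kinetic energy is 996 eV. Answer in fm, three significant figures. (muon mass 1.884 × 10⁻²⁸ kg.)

KE = 996 eV = 1.596 × 10⁻¹⁶ J.
p = √(2mKE) = √(2 × 1.884 × 10⁻²⁸ × 1.596 × 10⁻¹⁶) = 2.452 × 10⁻²² kg·m/s.
λ = h/p = 6.626 × 10⁻³⁴ / 2.452 × 10⁻²² = 2.70 × 10⁻¹² m = 2700 fm.

λ = 2700 fm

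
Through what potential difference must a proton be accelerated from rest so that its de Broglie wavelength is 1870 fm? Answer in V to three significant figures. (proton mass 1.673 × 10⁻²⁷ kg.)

p = h/λ = 6.626 × 10⁻³⁴ / 1.870 × 10⁻¹² = 3.543 × 10⁻²² kg·m/s.
KE = p²/(2m) = 3.752 × 10⁻¹⁷ J.
V = KE/e = 3.752 × 10⁻¹⁷ / (1.602 × 10⁻¹⁹) = 234 V.

V = 234 V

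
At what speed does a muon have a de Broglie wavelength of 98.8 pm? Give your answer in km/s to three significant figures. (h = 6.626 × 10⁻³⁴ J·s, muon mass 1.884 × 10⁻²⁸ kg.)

v = 35.6 km/s

p = h/λ = 6.626 × 10⁻³⁴ / 9.880 × 10⁻¹¹ = 6.706 × 10⁻²⁴ kg·m/s.
v = p/m = 6.706 × 10⁻²⁴ / 1.884 × 10⁻²⁸ = 3.56 × 10⁴ m/s = 35.6 km/s.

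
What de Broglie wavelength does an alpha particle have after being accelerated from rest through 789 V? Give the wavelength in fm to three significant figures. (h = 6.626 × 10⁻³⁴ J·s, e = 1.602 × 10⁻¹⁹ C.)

λ = 361 fm

KE = 2eV = 2 × 1.602 × 10⁻¹⁹ × 789.0 = 2.528 × 10⁻¹⁶ J.
p = √(2mKE) = √(2 × 6.645 × 10⁻²⁷ × 2.528 × 10⁻¹⁶) = 1.833 × 10⁻²¹ kg·m/s.
λ = h/p = 6.626 × 10⁻³⁴ / 1.833 × 10⁻²¹ = 3.61 × 10⁻¹³ m = 361 fm.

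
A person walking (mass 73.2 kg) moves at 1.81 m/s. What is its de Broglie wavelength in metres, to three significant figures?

λ = 5.00 × 10⁻³⁶ m

p = mv = 73.2 × 1.81 = 1.325 × 10² kg·m/s.
λ = h/p = 6.626 × 10⁻³⁴ / 1.325 × 10² = 5.00 × 10⁻³⁶ m.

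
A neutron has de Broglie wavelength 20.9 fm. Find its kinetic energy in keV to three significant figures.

KE = 1870 keV

p = h/λ = 6.626 × 10⁻³⁴ / 2.090 × 10⁻¹⁴ = 3.170 × 10⁻²⁰ kg·m/s.
KE = p²/(2m) = (3.170 × 10⁻²⁰)² / (2 × 1.675 × 10⁻²⁷) = 3.000 × 10⁻¹³ J = 1870 keV.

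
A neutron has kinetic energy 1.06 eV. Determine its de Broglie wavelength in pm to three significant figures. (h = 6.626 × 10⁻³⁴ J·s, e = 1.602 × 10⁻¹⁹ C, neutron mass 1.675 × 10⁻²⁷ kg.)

KE = 1.06 eV = 1.698 × 10⁻¹⁹ J.
p = √(2mKE) = √(2 × 1.675 × 10⁻²⁷ × 1.698 × 10⁻¹⁹) = 2.385 × 10⁻²³ kg·m/s.
λ = h/p = 6.626 × 10⁻³⁴ / 2.385 × 10⁻²³ = 2.78 × 10⁻¹¹ m = 27.8 pm.

λ = 27.8 pm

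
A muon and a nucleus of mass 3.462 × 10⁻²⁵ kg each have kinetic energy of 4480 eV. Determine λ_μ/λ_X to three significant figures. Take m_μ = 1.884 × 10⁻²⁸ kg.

At fixed KE, p = √(2mKE) so λ = h/p ∝ 1/√m.
λ_μ/λ_X = √(m_X/m_μ) = √(3.462 × 10⁻²⁵/1.884 × 10⁻²⁸) = √(1838) = 42.9.

λ_μ/λ_X = 42.9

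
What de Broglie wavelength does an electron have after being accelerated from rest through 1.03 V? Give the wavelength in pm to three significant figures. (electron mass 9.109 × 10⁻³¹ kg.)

KE = eV = 1.602 × 10⁻¹⁹ × 1.030 = 1.650 × 10⁻¹⁹ J.
p = √(2mKE) = √(2 × 9.109 × 10⁻³¹ × 1.650 × 10⁻¹⁹) = 5.483 × 10⁻²⁵ kg·m/s.
λ = h/p = 6.626 × 10⁻³⁴ / 5.483 × 10⁻²⁵ = 1.21 × 10⁻⁹ m = 1210 pm.

λ = 1210 pm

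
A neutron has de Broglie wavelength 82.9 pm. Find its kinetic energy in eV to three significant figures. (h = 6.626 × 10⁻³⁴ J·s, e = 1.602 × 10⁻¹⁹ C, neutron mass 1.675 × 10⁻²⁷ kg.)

KE = 0.119 eV

p = h/λ = 6.626 × 10⁻³⁴ / 8.290 × 10⁻¹¹ = 7.993 × 10⁻²⁴ kg·m/s.
KE = p²/(2m) = (7.993 × 10⁻²⁴)² / (2 × 1.675 × 10⁻²⁷) = 1.907 × 10⁻²⁰ J = 0.119 eV.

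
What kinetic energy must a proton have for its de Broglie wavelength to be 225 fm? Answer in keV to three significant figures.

p = h/λ = 6.626 × 10⁻³⁴ / 2.250 × 10⁻¹³ = 2.945 × 10⁻²¹ kg·m/s.
KE = p²/(2m) = (2.945 × 10⁻²¹)² / (2 × 1.673 × 10⁻²⁷) = 2.592 × 10⁻¹⁵ J = 16.2 keV.

KE = 16.2 keV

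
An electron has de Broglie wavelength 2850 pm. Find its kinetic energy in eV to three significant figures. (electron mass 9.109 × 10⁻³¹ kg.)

KE = 0.185 eV

p = h/λ = 6.626 × 10⁻³⁴ / 2.850 × 10⁻⁹ = 2.325 × 10⁻²⁵ kg·m/s.
KE = p²/(2m) = (2.325 × 10⁻²⁵)² / (2 × 9.109 × 10⁻³¹) = 2.967 × 10⁻²⁰ J = 0.185 eV.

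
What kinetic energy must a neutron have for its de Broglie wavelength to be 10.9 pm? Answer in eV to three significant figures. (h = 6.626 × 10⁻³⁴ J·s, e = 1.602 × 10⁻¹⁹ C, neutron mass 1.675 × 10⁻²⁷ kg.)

KE = 6.89 eV

p = h/λ = 6.626 × 10⁻³⁴ / 1.090 × 10⁻¹¹ = 6.079 × 10⁻²³ kg·m/s.
KE = p²/(2m) = (6.079 × 10⁻²³)² / (2 × 1.675 × 10⁻²⁷) = 1.103 × 10⁻¹⁸ J = 6.89 eV.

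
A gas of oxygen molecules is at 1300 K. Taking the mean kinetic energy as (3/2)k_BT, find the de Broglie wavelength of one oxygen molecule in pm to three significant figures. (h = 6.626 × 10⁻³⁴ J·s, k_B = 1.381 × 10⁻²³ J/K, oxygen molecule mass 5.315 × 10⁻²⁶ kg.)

λ = 12.4 pm

KE = (3/2)k_BT = 1.5 × 1.381 × 10⁻²³ × 1300 = 2.693 × 10⁻²⁰ J.
p = √(2mKE) = √(2 × 5.315 × 10⁻²⁶ × 2.693 × 10⁻²⁰) = 5.350 × 10⁻²³ kg·m/s.
λ = h/p = 1.24 × 10⁻¹¹ m = 12.4 pm.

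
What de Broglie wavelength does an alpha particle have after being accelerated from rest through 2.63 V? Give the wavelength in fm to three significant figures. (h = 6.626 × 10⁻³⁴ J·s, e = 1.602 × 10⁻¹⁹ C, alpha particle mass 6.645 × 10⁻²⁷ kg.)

KE = 2eV = 2 × 1.602 × 10⁻¹⁹ × 2.630 = 8.427 × 10⁻¹⁹ J.
p = √(2mKE) = √(2 × 6.645 × 10⁻²⁷ × 8.427 × 10⁻¹⁹) = 1.058 × 10⁻²² kg·m/s.
λ = h/p = 6.626 × 10⁻³⁴ / 1.058 × 10⁻²² = 6.26 × 10⁻¹² m = 6260 fm.

λ = 6260 fm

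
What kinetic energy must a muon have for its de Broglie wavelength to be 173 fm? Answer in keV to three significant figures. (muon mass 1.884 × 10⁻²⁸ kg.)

KE = 243 keV

p = h/λ = 6.626 × 10⁻³⁴ / 1.730 × 10⁻¹³ = 3.830 × 10⁻²¹ kg·m/s.
KE = p²/(2m) = (3.830 × 10⁻²¹)² / (2 × 1.884 × 10⁻²⁸) = 3.893 × 10⁻¹⁴ J = 243 keV.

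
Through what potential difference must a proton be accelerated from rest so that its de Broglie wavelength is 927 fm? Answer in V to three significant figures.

V = 953 V

p = h/λ = 6.626 × 10⁻³⁴ / 9.270 × 10⁻¹³ = 7.148 × 10⁻²² kg·m/s.
KE = p²/(2m) = 1.527 × 10⁻¹⁶ J.
V = KE/e = 1.527 × 10⁻¹⁶ / (1.602 × 10⁻¹⁹) = 953 V.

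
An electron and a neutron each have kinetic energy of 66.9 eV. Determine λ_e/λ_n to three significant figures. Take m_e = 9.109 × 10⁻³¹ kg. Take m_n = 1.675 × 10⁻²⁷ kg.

λ_e/λ_n = 42.9

At fixed KE, p = √(2mKE) so λ = h/p ∝ 1/√m.
λ_e/λ_n = √(m_n/m_e) = √(1.675 × 10⁻²⁷/9.109 × 10⁻³¹) = √(1839) = 42.9.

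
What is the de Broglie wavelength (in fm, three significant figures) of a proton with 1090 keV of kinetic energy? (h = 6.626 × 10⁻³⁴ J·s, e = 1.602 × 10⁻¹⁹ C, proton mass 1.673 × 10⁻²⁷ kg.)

λ = 27.4 fm

KE = 1090 keV = 1.746 × 10⁻¹³ J.
p = √(2mKE) = √(2 × 1.673 × 10⁻²⁷ × 1.746 × 10⁻¹³) = 2.417 × 10⁻²⁰ kg·m/s.
λ = h/p = 6.626 × 10⁻³⁴ / 2.417 × 10⁻²⁰ = 2.74 × 10⁻¹⁴ m = 27.4 fm.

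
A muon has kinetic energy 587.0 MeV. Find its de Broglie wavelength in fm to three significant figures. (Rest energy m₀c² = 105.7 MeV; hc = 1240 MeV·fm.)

Total energy E = KE + m₀c² = 587.0 + 105.7 = 692.7 MeV.
(pc)² = E² − (m₀c²)² = (692.7)² − (105.7)² = 4.687 × 10⁵ MeV², so pc = 684.6 MeV.
λ = hc/(pc) = 1240 MeV·fm / 684.6 MeV = 1.81 fm.

λ = 1.81 fm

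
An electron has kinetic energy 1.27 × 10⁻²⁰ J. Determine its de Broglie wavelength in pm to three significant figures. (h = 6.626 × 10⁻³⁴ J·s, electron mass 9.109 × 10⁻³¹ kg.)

λ = 4360 pm

p = √(2mKE) = √(2 × 9.109 × 10⁻³¹ × 1.270 × 10⁻²⁰) = 1.521 × 10⁻²⁵ kg·m/s.
λ = h/p = 6.626 × 10⁻³⁴ / 1.521 × 10⁻²⁵ = 4.36 × 10⁻⁹ m = 4360 pm.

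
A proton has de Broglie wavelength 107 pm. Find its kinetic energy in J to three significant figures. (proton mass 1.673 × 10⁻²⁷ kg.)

KE = 1.15 × 10⁻²⁰ J

p = h/λ = 6.626 × 10⁻³⁴ / 1.070 × 10⁻¹⁰ = 6.193 × 10⁻²⁴ kg·m/s.
KE = p²/(2m) = (6.193 × 10⁻²⁴)² / (2 × 1.673 × 10⁻²⁷) = 1.146 × 10⁻²⁰ J = 1.15 × 10⁻²⁰ J.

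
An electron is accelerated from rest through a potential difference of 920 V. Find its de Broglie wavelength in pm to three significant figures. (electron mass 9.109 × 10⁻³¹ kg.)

KE = eV = 1.602 × 10⁻¹⁹ × 920.0 = 1.474 × 10⁻¹⁶ J.
p = √(2mKE) = √(2 × 9.109 × 10⁻³¹ × 1.474 × 10⁻¹⁶) = 1.639 × 10⁻²³ kg·m/s.
λ = h/p = 6.626 × 10⁻³⁴ / 1.639 × 10⁻²³ = 4.04 × 10⁻¹¹ m = 40.4 pm.

λ = 40.4 pm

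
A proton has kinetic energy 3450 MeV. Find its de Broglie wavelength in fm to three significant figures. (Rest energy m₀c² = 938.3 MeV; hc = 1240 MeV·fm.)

λ = 0.289 fm

Total energy E = KE + m₀c² = 3450 + 938.3 = 4388.3 MeV.
(pc)² = E² − (m₀c²)² = (4388.3)² − (938.3)² = 1.838 × 10⁷ MeV², so pc = 4287 MeV.
λ = hc/(pc) = 1240 MeV·fm / 4287 MeV = 0.289 fm.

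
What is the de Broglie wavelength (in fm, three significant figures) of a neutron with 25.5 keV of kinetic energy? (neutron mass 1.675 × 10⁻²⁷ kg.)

KE = 25.5 keV = 4.085 × 10⁻¹⁵ J.
p = √(2mKE) = √(2 × 1.675 × 10⁻²⁷ × 4.085 × 10⁻¹⁵) = 3.699 × 10⁻²¹ kg·m/s.
λ = h/p = 6.626 × 10⁻³⁴ / 3.699 × 10⁻²¹ = 1.79 × 10⁻¹³ m = 179 fm.

λ = 179 fm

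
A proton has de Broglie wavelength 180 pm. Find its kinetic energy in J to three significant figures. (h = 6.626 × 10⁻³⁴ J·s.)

KE = 4.05 × 10⁻²¹ J

p = h/λ = 6.626 × 10⁻³⁴ / 1.800 × 10⁻¹⁰ = 3.681 × 10⁻²⁴ kg·m/s.
KE = p²/(2m) = (3.681 × 10⁻²⁴)² / (2 × 1.673 × 10⁻²⁷) = 4.050 × 10⁻²¹ J = 4.05 × 10⁻²¹ J.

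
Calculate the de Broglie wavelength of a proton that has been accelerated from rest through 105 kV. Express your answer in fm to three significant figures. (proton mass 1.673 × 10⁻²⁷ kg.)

λ = 88.3 fm

KE = eV = 1.602 × 10⁻¹⁹ × 1.050 × 10⁵ = 1.682 × 10⁻¹⁴ J.
p = √(2mKE) = √(2 × 1.673 × 10⁻²⁷ × 1.682 × 10⁻¹⁴) = 7.502 × 10⁻²¹ kg·m/s.
λ = h/p = 6.626 × 10⁻³⁴ / 7.502 × 10⁻²¹ = 8.83 × 10⁻¹⁴ m = 88.3 fm.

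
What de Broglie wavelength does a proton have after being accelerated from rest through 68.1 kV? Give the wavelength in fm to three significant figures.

λ = 110 fm

KE = eV = 1.602 × 10⁻¹⁹ × 6.810 × 10⁴ = 1.091 × 10⁻¹⁴ J.
p = √(2mKE) = √(2 × 1.673 × 10⁻²⁷ × 1.091 × 10⁻¹⁴) = 6.042 × 10⁻²¹ kg·m/s.
λ = h/p = 6.626 × 10⁻³⁴ / 6.042 × 10⁻²¹ = 1.10 × 10⁻¹³ m = 110 fm.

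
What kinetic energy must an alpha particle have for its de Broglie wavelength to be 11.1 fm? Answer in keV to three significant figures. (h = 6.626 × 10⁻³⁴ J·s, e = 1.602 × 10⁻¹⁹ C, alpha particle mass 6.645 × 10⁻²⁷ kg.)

p = h/λ = 6.626 × 10⁻³⁴ / 1.110 × 10⁻¹⁴ = 5.969 × 10⁻²⁰ kg·m/s.
KE = p²/(2m) = (5.969 × 10⁻²⁰)² / (2 × 6.645 × 10⁻²⁷) = 2.681 × 10⁻¹³ J = 1670 keV.

KE = 1670 keV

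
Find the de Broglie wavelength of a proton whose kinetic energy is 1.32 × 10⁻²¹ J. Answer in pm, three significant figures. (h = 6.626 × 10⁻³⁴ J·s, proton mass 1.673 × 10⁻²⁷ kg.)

λ = 315 pm

p = √(2mKE) = √(2 × 1.673 × 10⁻²⁷ × 1.320 × 10⁻²¹) = 2.102 × 10⁻²⁴ kg·m/s.
λ = h/p = 6.626 × 10⁻³⁴ / 2.102 × 10⁻²⁴ = 3.15 × 10⁻¹⁰ m = 315 pm.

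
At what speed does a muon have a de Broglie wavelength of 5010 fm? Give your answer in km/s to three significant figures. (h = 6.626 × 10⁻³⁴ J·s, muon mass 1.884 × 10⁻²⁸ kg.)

p = h/λ = 6.626 × 10⁻³⁴ / 5.010 × 10⁻¹² = 1.323 × 10⁻²² kg·m/s.
v = p/m = 1.323 × 10⁻²² / 1.884 × 10⁻²⁸ = 7.02 × 10⁵ m/s = 702 km/s.

v = 702 km/s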